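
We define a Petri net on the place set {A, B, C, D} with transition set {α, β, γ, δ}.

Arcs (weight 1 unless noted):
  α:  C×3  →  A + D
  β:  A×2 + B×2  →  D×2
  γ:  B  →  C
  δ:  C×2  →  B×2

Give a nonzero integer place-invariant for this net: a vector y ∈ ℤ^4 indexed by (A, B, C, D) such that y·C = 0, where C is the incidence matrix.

Incidence matrix C (rows=places, cols=transitions):
        α    β    γ    δ
    A   1   -2    0    0
    B   0   -2   -1    2
    C  -3    0    1   -2
    D   1    2    0    0

Candidate y = [1, 1, 1, 2]; check y·C column-wise:
  col α: 1·1 + 1·0 + 1·-3 + 2·1 = 0
  col β: 1·-2 + 1·-2 + 1·0 + 2·2 = 0
  col γ: 1·0 + 1·-1 + 1·1 + 2·0 = 0
  col δ: 1·0 + 1·2 + 1·-2 + 2·0 = 0

y = (A:1, B:1, C:1, D:2)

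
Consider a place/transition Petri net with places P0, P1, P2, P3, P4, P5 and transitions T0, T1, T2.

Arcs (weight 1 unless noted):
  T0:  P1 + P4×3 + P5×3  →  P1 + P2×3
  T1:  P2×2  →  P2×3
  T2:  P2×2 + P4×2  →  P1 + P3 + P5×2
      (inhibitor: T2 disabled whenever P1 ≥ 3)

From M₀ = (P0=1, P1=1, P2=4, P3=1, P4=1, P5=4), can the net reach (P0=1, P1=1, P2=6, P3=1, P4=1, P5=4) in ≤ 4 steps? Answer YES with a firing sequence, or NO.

step 1: fire T1:  (P0=1, P1=1, P2=4, P3=1, P4=1, P5=4) → (P0=1, P1=1, P2=5, P3=1, P4=1, P5=4)
step 2: fire T1:  (P0=1, P1=1, P2=5, P3=1, P4=1, P5=4) → (P0=1, P1=1, P2=6, P3=1, P4=1, P5=4)

YES — reachable via ⟨T1, T1⟩ (2 firings)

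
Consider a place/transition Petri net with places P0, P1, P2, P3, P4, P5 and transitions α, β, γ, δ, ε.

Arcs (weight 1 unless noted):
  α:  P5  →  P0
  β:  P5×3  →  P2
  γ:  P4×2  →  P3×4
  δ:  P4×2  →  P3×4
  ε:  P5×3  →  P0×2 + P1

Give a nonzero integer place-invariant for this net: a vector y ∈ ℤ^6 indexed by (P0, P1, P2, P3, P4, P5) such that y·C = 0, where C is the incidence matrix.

y = (P0:0, P1:0, P2:0, P3:1, P4:2, P5:0)

Incidence matrix C (rows=places, cols=transitions):
        α    β    γ    δ    ε
   P0   1    0    0    0    2
   P1   0    0    0    0    1
   P2   0    1    0    0    0
   P3   0    0    4    4    0
   P4   0    0   -2   -2    0
   P5  -1   -3    0    0   -3

Candidate y = [0, 0, 0, 1, 2, 0]; check y·C column-wise:
  col α: 0·1 + 1·0 + 2·0 + 0·-1 = 0
  col β: 0·1 + 1·0 + 2·0 + 0·-3 = 0
  col γ: 1·4 + 2·-2 = 0
  col δ: 1·4 + 2·-2 = 0
  col ε: 0·2 + 0·1 + 1·0 + 2·0 + 0·-3 = 0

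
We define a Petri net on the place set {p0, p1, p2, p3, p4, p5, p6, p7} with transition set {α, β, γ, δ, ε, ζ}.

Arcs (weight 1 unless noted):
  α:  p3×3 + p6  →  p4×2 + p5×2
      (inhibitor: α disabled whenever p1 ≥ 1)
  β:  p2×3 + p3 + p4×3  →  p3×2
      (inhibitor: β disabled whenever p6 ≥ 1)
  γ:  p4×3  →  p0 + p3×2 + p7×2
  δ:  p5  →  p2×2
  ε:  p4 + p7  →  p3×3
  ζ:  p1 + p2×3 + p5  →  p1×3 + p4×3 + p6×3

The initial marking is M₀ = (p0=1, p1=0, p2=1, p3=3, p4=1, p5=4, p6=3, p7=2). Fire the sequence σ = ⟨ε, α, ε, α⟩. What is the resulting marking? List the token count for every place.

step 1: fire ε:  (p0=1, p1=0, p2=1, p3=3, p4=1, p5=4, p6=3, p7=2) → (p0=1, p1=0, p2=1, p3=6, p4=0, p5=4, p6=3, p7=1)
step 2: fire α:  (p0=1, p1=0, p2=1, p3=6, p4=0, p5=4, p6=3, p7=1) → (p0=1, p1=0, p2=1, p3=3, p4=2, p5=6, p6=2, p7=1)
step 3: fire ε:  (p0=1, p1=0, p2=1, p3=3, p4=2, p5=6, p6=2, p7=1) → (p0=1, p1=0, p2=1, p3=6, p4=1, p5=6, p6=2, p7=0)
step 4: fire α:  (p0=1, p1=0, p2=1, p3=6, p4=1, p5=6, p6=2, p7=0) → (p0=1, p1=0, p2=1, p3=3, p4=3, p5=8, p6=1, p7=0)

(p0=1, p1=0, p2=1, p3=3, p4=3, p5=8, p6=1, p7=0)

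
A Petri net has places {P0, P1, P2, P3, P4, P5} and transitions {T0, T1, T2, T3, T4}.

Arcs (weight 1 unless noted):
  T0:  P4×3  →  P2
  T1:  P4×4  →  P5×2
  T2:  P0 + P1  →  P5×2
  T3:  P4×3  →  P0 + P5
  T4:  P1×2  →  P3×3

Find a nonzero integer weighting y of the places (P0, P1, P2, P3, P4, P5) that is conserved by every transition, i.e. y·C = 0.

Incidence matrix C (rows=places, cols=transitions):
       T0   T1   T2   T3   T4
   P0   0    0   -1    1    0
   P1   0    0   -1    0   -2
   P2   1    0    0    0    0
   P3   0    0    0    0    3
   P4  -3   -4    0   -3    0
   P5   0    2    2    1    0

Candidate y = [1, 3, 3, 2, 1, 2]; check y·C column-wise:
  col T0: 1·0 + 3·0 + 3·1 + 2·0 + 1·-3 + 2·0 = 0
  col T1: 1·0 + 3·0 + 3·0 + 2·0 + 1·-4 + 2·2 = 0
  col T2: 1·-1 + 3·-1 + 3·0 + 2·0 + 1·0 + 2·2 = 0
  col T3: 1·1 + 3·0 + 3·0 + 2·0 + 1·-3 + 2·1 = 0
  col T4: 1·0 + 3·-2 + 3·0 + 2·3 + 1·0 + 2·0 = 0

y = (P0:1, P1:3, P2:3, P3:2, P4:1, P5:2)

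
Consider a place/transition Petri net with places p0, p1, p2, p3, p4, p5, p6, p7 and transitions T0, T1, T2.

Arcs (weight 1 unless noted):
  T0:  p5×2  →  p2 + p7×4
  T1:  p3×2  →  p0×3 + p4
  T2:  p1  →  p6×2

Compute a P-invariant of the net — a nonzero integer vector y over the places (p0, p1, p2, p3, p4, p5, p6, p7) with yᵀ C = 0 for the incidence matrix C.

Incidence matrix C (rows=places, cols=transitions):
       T0   T1   T2
   p0   0    3    0
   p1   0    0   -1
   p2   1    0    0
   p3   0   -2    0
   p4   0    1    0
   p5  -2    0    0
   p6   0    0    2
   p7   4    0    0

Candidate y = [2, 0, 0, 3, 0, 0, 0, 0]; check y·C column-wise:
  col T0: 2·0 + 0·1 + 3·0 + 0·-2 + 0·4 = 0
  col T1: 2·3 + 3·-2 + 0·1 = 0
  col T2: 2·0 + 0·-1 + 3·0 + 0·2 = 0

y = (p0:2, p1:0, p2:0, p3:3, p4:0, p5:0, p6:0, p7:0)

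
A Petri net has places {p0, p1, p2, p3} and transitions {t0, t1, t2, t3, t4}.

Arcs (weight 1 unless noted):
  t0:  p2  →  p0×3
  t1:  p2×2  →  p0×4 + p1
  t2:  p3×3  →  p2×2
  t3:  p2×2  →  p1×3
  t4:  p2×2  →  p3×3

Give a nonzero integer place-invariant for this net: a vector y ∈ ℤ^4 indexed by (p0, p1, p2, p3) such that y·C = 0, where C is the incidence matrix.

Incidence matrix C (rows=places, cols=transitions):
       t0   t1   t2   t3   t4
   p0   3    4    0    0    0
   p1   0    1    0    3    0
   p2  -1   -2    2   -2   -2
   p3   0    0   -3    0    3

Candidate y = [1, 2, 3, 2]; check y·C column-wise:
  col t0: 1·3 + 2·0 + 3·-1 + 2·0 = 0
  col t1: 1·4 + 2·1 + 3·-2 + 2·0 = 0
  col t2: 1·0 + 2·0 + 3·2 + 2·-3 = 0
  col t3: 1·0 + 2·3 + 3·-2 + 2·0 = 0
  col t4: 1·0 + 2·0 + 3·-2 + 2·3 = 0

y = (p0:1, p1:2, p2:3, p3:2)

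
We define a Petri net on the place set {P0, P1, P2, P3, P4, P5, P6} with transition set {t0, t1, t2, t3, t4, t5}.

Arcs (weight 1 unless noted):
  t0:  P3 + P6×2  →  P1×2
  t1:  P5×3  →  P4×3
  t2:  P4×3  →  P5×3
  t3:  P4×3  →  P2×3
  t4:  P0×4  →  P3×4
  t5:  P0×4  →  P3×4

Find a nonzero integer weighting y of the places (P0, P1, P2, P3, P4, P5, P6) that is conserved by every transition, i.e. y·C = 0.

y = (P0:2, P1:1, P2:0, P3:2, P4:0, P5:0, P6:0)

Incidence matrix C (rows=places, cols=transitions):
       t0   t1   t2   t3   t4   t5
   P0   0    0    0    0   -4   -4
   P1   2    0    0    0    0    0
   P2   0    0    0    3    0    0
   P3  -1    0    0    0    4    4
   P4   0    3   -3   -3    0    0
   P5   0   -3    3    0    0    0
   P6  -2    0    0    0    0    0

Candidate y = [2, 1, 0, 2, 0, 0, 0]; check y·C column-wise:
  col t0: 2·0 + 1·2 + 2·-1 + 0·-2 = 0
  col t1: 2·0 + 1·0 + 2·0 + 0·3 + 0·-3 = 0
  col t2: 2·0 + 1·0 + 2·0 + 0·-3 + 0·3 = 0
  col t3: 2·0 + 1·0 + 0·3 + 2·0 + 0·-3 = 0
  col t4: 2·-4 + 1·0 + 2·4 = 0
  col t5: 2·-4 + 1·0 + 2·4 = 0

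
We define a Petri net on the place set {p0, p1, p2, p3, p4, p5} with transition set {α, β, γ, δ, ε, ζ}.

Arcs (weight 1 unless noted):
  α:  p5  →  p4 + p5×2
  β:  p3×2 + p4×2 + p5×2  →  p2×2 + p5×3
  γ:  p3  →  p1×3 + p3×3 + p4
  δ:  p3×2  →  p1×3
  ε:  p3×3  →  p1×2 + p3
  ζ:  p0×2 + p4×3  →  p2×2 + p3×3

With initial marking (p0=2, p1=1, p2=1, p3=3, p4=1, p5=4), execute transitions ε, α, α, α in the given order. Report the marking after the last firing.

step 1: fire ε:  (p0=2, p1=1, p2=1, p3=3, p4=1, p5=4) → (p0=2, p1=3, p2=1, p3=1, p4=1, p5=4)
step 2: fire α:  (p0=2, p1=3, p2=1, p3=1, p4=1, p5=4) → (p0=2, p1=3, p2=1, p3=1, p4=2, p5=5)
step 3: fire α:  (p0=2, p1=3, p2=1, p3=1, p4=2, p5=5) → (p0=2, p1=3, p2=1, p3=1, p4=3, p5=6)
step 4: fire α:  (p0=2, p1=3, p2=1, p3=1, p4=3, p5=6) → (p0=2, p1=3, p2=1, p3=1, p4=4, p5=7)

(p0=2, p1=3, p2=1, p3=1, p4=4, p5=7)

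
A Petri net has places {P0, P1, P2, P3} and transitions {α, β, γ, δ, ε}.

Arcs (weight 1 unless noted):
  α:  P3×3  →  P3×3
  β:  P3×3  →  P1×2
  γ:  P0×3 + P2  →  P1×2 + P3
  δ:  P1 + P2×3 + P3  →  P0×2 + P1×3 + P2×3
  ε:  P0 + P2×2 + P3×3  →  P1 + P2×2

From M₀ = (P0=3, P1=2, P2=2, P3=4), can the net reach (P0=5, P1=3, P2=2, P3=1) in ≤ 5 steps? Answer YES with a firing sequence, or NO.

depth 0: 1 marking
depth 1: 4 markings reached so far
depth 2: 5 markings reached so far
depth 3: 5 markings reached so far
(frontier empty at depth 3; search complete)
target is not among the 5 markings reachable within 5 steps

NO — not reachable within 5 firings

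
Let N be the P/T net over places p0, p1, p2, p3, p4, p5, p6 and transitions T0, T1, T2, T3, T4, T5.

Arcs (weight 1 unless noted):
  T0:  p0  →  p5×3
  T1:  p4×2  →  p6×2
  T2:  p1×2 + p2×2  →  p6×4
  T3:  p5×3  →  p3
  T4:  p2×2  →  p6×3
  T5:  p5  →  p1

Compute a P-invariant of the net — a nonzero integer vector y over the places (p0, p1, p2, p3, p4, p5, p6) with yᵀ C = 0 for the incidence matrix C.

Incidence matrix C (rows=places, cols=transitions):
       T0   T1   T2   T3   T4   T5
   p0  -1    0    0    0    0    0
   p1   0    0   -2    0    0    1
   p2   0    0   -2    0   -2    0
   p3   0    0    0    1    0    0
   p4   0   -2    0    0    0    0
   p5   3    0    0   -3    0   -1
   p6   0    2    4    0    3    0

Candidate y = [3, 1, 3, 3, 2, 1, 2]; check y·C column-wise:
  col T0: 3·-1 + 1·0 + 3·0 + 3·0 + 2·0 + 1·3 + 2·0 = 0
  col T1: 3·0 + 1·0 + 3·0 + 3·0 + 2·-2 + 1·0 + 2·2 = 0
  col T2: 3·0 + 1·-2 + 3·-2 + 3·0 + 2·0 + 1·0 + 2·4 = 0
  col T3: 3·0 + 1·0 + 3·0 + 3·1 + 2·0 + 1·-3 + 2·0 = 0
  col T4: 3·0 + 1·0 + 3·-2 + 3·0 + 2·0 + 1·0 + 2·3 = 0
  col T5: 3·0 + 1·1 + 3·0 + 3·0 + 2·0 + 1·-1 + 2·0 = 0

y = (p0:3, p1:1, p2:3, p3:3, p4:2, p5:1, p6:2)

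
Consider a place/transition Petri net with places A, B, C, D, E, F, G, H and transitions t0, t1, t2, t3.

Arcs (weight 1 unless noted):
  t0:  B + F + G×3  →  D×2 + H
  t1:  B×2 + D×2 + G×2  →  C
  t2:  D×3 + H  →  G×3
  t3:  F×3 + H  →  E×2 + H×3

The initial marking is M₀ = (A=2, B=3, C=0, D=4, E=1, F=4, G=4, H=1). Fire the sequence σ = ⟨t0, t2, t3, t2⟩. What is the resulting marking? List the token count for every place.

step 1: fire t0:  (A=2, B=3, C=0, D=4, E=1, F=4, G=4, H=1) → (A=2, B=2, C=0, D=6, E=1, F=3, G=1, H=2)
step 2: fire t2:  (A=2, B=2, C=0, D=6, E=1, F=3, G=1, H=2) → (A=2, B=2, C=0, D=3, E=1, F=3, G=4, H=1)
step 3: fire t3:  (A=2, B=2, C=0, D=3, E=1, F=3, G=4, H=1) → (A=2, B=2, C=0, D=3, E=3, F=0, G=4, H=3)
step 4: fire t2:  (A=2, B=2, C=0, D=3, E=3, F=0, G=4, H=3) → (A=2, B=2, C=0, D=0, E=3, F=0, G=7, H=2)

(A=2, B=2, C=0, D=0, E=3, F=0, G=7, H=2)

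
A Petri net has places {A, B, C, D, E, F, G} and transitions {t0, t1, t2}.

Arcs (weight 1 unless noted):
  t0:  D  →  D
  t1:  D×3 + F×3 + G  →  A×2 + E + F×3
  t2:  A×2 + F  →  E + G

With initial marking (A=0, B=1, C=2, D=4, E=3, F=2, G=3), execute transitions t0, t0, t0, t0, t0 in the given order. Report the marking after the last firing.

step 1: fire t0:  (A=0, B=1, C=2, D=4, E=3, F=2, G=3) → (A=0, B=1, C=2, D=4, E=3, F=2, G=3)
step 2: fire t0:  (A=0, B=1, C=2, D=4, E=3, F=2, G=3) → (A=0, B=1, C=2, D=4, E=3, F=2, G=3)
step 3: fire t0:  (A=0, B=1, C=2, D=4, E=3, F=2, G=3) → (A=0, B=1, C=2, D=4, E=3, F=2, G=3)
step 4: fire t0:  (A=0, B=1, C=2, D=4, E=3, F=2, G=3) → (A=0, B=1, C=2, D=4, E=3, F=2, G=3)
step 5: fire t0:  (A=0, B=1, C=2, D=4, E=3, F=2, G=3) → (A=0, B=1, C=2, D=4, E=3, F=2, G=3)

(A=0, B=1, C=2, D=4, E=3, F=2, G=3)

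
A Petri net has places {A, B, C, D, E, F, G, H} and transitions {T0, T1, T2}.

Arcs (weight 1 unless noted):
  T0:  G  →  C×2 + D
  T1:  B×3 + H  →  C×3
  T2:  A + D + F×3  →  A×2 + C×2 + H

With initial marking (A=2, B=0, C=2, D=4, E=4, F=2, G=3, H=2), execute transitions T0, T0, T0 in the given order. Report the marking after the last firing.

step 1: fire T0:  (A=2, B=0, C=2, D=4, E=4, F=2, G=3, H=2) → (A=2, B=0, C=4, D=5, E=4, F=2, G=2, H=2)
step 2: fire T0:  (A=2, B=0, C=4, D=5, E=4, F=2, G=2, H=2) → (A=2, B=0, C=6, D=6, E=4, F=2, G=1, H=2)
step 3: fire T0:  (A=2, B=0, C=6, D=6, E=4, F=2, G=1, H=2) → (A=2, B=0, C=8, D=7, E=4, F=2, G=0, H=2)

(A=2, B=0, C=8, D=7, E=4, F=2, G=0, H=2)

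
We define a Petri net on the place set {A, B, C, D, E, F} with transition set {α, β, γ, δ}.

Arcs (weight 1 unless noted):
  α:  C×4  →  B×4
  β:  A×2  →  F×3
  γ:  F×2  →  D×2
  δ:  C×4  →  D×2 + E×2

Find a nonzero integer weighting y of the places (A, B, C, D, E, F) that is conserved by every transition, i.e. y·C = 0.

y = (A:0, B:1, C:1, D:0, E:2, F:0)

Incidence matrix C (rows=places, cols=transitions):
        α    β    γ    δ
    A   0   -2    0    0
    B   4    0    0    0
    C  -4    0    0   -4
    D   0    0    2    2
    E   0    0    0    2
    F   0    3   -2    0

Candidate y = [0, 1, 1, 0, 2, 0]; check y·C column-wise:
  col α: 1·4 + 1·-4 + 2·0 = 0
  col β: 0·-2 + 1·0 + 1·0 + 2·0 + 0·3 = 0
  col γ: 1·0 + 1·0 + 0·2 + 2·0 + 0·-2 = 0
  col δ: 1·0 + 1·-4 + 0·2 + 2·2 = 0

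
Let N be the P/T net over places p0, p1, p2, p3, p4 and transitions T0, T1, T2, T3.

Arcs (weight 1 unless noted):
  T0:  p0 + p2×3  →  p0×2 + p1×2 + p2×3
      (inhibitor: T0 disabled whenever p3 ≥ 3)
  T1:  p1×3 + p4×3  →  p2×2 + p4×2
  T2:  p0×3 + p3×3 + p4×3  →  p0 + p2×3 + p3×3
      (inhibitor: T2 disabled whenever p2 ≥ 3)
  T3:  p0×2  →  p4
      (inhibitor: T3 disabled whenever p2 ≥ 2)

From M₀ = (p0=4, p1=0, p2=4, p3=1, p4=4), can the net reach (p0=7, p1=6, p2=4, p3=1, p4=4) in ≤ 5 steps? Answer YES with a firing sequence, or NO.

step 1: fire T0:  (p0=4, p1=0, p2=4, p3=1, p4=4) → (p0=5, p1=2, p2=4, p3=1, p4=4)
step 2: fire T0:  (p0=5, p1=2, p2=4, p3=1, p4=4) → (p0=6, p1=4, p2=4, p3=1, p4=4)
step 3: fire T0:  (p0=6, p1=4, p2=4, p3=1, p4=4) → (p0=7, p1=6, p2=4, p3=1, p4=4)

YES — reachable via ⟨T0, T0, T0⟩ (3 firings)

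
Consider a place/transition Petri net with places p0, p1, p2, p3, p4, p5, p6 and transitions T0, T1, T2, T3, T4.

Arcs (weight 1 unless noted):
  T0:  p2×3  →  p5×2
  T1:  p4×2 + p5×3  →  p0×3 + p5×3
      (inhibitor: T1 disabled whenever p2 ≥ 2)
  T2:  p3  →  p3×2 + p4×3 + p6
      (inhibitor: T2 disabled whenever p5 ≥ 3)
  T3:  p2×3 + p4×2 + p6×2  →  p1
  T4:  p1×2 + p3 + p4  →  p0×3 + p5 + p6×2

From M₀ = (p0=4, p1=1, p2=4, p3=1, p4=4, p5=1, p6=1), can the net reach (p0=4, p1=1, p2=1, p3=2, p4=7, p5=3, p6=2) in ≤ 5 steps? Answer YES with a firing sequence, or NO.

step 1: fire T2:  (p0=4, p1=1, p2=4, p3=1, p4=4, p5=1, p6=1) → (p0=4, p1=1, p2=4, p3=2, p4=7, p5=1, p6=2)
step 2: fire T0:  (p0=4, p1=1, p2=4, p3=2, p4=7, p5=1, p6=2) → (p0=4, p1=1, p2=1, p3=2, p4=7, p5=3, p6=2)

YES — reachable via ⟨T2, T0⟩ (2 firings)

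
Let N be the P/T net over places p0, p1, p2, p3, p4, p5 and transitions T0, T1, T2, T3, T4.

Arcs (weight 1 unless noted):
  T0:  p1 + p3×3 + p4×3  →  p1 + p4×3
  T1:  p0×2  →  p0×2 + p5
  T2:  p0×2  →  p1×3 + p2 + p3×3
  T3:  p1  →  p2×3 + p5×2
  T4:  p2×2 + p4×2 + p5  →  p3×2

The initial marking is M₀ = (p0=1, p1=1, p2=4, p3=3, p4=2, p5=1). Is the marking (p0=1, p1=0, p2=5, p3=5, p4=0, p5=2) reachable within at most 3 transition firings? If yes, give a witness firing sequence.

YES — reachable via ⟨T3, T4⟩ (2 firings)

step 1: fire T3:  (p0=1, p1=1, p2=4, p3=3, p4=2, p5=1) → (p0=1, p1=0, p2=7, p3=3, p4=2, p5=3)
step 2: fire T4:  (p0=1, p1=0, p2=7, p3=3, p4=2, p5=3) → (p0=1, p1=0, p2=5, p3=5, p4=0, p5=2)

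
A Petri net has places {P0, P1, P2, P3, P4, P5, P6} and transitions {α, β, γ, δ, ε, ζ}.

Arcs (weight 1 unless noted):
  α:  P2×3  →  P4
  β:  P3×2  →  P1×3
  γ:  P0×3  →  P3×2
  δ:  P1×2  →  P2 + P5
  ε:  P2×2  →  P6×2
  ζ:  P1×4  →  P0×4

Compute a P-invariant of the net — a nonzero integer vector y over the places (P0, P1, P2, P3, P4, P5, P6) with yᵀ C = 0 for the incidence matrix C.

y = (P0:2, P1:2, P2:0, P3:3, P4:0, P5:4, P6:0)

Incidence matrix C (rows=places, cols=transitions):
        α    β    γ    δ    ε    ζ
   P0   0    0   -3    0    0    4
   P1   0    3    0   -2    0   -4
   P2  -3    0    0    1   -2    0
   P3   0   -2    2    0    0    0
   P4   1    0    0    0    0    0
   P5   0    0    0    1    0    0
   P6   0    0    0    0    2    0

Candidate y = [2, 2, 0, 3, 0, 4, 0]; check y·C column-wise:
  col α: 2·0 + 2·0 + 0·-3 + 3·0 + 0·1 + 4·0 = 0
  col β: 2·0 + 2·3 + 3·-2 + 4·0 = 0
  col γ: 2·-3 + 2·0 + 3·2 + 4·0 = 0
  col δ: 2·0 + 2·-2 + 0·1 + 3·0 + 4·1 = 0
  col ε: 2·0 + 2·0 + 0·-2 + 3·0 + 4·0 + 0·2 = 0
  col ζ: 2·4 + 2·-4 + 3·0 + 4·0 = 0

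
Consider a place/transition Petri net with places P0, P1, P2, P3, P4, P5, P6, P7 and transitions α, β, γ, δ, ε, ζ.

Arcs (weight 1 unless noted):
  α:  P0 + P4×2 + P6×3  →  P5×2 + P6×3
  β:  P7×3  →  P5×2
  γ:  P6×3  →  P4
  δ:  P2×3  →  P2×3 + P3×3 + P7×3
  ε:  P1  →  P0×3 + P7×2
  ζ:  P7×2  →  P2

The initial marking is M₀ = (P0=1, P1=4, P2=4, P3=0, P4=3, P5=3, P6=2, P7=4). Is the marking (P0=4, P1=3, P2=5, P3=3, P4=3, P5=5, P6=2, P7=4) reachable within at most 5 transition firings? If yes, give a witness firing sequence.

YES — reachable via ⟨β, δ, ε, ζ⟩ (4 firings)

step 1: fire β:  (P0=1, P1=4, P2=4, P3=0, P4=3, P5=3, P6=2, P7=4) → (P0=1, P1=4, P2=4, P3=0, P4=3, P5=5, P6=2, P7=1)
step 2: fire δ:  (P0=1, P1=4, P2=4, P3=0, P4=3, P5=5, P6=2, P7=1) → (P0=1, P1=4, P2=4, P3=3, P4=3, P5=5, P6=2, P7=4)
step 3: fire ε:  (P0=1, P1=4, P2=4, P3=3, P4=3, P5=5, P6=2, P7=4) → (P0=4, P1=3, P2=4, P3=3, P4=3, P5=5, P6=2, P7=6)
step 4: fire ζ:  (P0=4, P1=3, P2=4, P3=3, P4=3, P5=5, P6=2, P7=6) → (P0=4, P1=3, P2=5, P3=3, P4=3, P5=5, P6=2, P7=4)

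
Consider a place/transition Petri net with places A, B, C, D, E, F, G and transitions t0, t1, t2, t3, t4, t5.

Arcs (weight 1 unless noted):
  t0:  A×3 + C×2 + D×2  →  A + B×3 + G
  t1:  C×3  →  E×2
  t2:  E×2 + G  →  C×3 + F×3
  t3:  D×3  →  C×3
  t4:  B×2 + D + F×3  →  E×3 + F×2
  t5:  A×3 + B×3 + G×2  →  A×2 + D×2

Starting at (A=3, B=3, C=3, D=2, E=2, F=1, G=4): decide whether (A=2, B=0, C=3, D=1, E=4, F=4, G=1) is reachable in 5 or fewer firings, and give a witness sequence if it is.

step 1: fire t1:  (A=3, B=3, C=3, D=2, E=2, F=1, G=4) → (A=3, B=3, C=0, D=2, E=4, F=1, G=4)
step 2: fire t2:  (A=3, B=3, C=0, D=2, E=4, F=1, G=4) → (A=3, B=3, C=3, D=2, E=2, F=4, G=3)
step 3: fire t1:  (A=3, B=3, C=3, D=2, E=2, F=4, G=3) → (A=3, B=3, C=0, D=2, E=4, F=4, G=3)
step 4: fire t5:  (A=3, B=3, C=0, D=2, E=4, F=4, G=3) → (A=2, B=0, C=0, D=4, E=4, F=4, G=1)
step 5: fire t3:  (A=2, B=0, C=0, D=4, E=4, F=4, G=1) → (A=2, B=0, C=3, D=1, E=4, F=4, G=1)

YES — reachable via ⟨t1, t2, t1, t5, t3⟩ (5 firings)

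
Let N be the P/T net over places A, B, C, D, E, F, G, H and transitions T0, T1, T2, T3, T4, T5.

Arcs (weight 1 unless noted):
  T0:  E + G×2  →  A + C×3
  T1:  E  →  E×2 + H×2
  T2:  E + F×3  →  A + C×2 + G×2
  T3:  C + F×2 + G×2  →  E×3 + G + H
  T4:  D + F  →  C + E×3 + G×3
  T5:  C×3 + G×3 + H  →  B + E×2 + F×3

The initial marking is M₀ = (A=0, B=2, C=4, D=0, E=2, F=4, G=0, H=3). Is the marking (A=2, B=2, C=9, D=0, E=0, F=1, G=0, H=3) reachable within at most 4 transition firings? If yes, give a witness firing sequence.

step 1: fire T2:  (A=0, B=2, C=4, D=0, E=2, F=4, G=0, H=3) → (A=1, B=2, C=6, D=0, E=1, F=1, G=2, H=3)
step 2: fire T0:  (A=1, B=2, C=6, D=0, E=1, F=1, G=2, H=3) → (A=2, B=2, C=9, D=0, E=0, F=1, G=0, H=3)

YES — reachable via ⟨T2, T0⟩ (2 firings)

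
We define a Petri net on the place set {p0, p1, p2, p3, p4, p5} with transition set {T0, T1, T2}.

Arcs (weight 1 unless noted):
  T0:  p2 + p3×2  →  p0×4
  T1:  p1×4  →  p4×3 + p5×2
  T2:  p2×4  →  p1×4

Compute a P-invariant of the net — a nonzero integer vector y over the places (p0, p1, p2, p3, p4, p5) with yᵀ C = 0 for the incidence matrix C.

Incidence matrix C (rows=places, cols=transitions):
       T0   T1   T2
   p0   4    0    0
   p1   0   -4    4
   p2  -1    0   -4
   p3  -2    0    0
   p4   0    3    0
   p5   0    2    0

Candidate y = [1, 0, 0, 2, 0, 0]; check y·C column-wise:
  col T0: 1·4 + 0·-1 + 2·-2 = 0
  col T1: 1·0 + 0·-4 + 2·0 + 0·3 + 0·2 = 0
  col T2: 1·0 + 0·4 + 0·-4 + 2·0 = 0

y = (p0:1, p1:0, p2:0, p3:2, p4:0, p5:0)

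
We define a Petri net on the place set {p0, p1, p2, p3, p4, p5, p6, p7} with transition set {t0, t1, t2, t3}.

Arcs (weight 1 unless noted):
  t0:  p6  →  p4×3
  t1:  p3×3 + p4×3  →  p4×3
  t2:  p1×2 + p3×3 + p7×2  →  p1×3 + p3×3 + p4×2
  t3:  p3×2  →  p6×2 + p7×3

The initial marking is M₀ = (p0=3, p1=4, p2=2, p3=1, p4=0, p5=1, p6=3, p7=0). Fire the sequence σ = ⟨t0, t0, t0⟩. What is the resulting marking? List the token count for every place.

step 1: fire t0:  (p0=3, p1=4, p2=2, p3=1, p4=0, p5=1, p6=3, p7=0) → (p0=3, p1=4, p2=2, p3=1, p4=3, p5=1, p6=2, p7=0)
step 2: fire t0:  (p0=3, p1=4, p2=2, p3=1, p4=3, p5=1, p6=2, p7=0) → (p0=3, p1=4, p2=2, p3=1, p4=6, p5=1, p6=1, p7=0)
step 3: fire t0:  (p0=3, p1=4, p2=2, p3=1, p4=6, p5=1, p6=1, p7=0) → (p0=3, p1=4, p2=2, p3=1, p4=9, p5=1, p6=0, p7=0)

(p0=3, p1=4, p2=2, p3=1, p4=9, p5=1, p6=0, p7=0)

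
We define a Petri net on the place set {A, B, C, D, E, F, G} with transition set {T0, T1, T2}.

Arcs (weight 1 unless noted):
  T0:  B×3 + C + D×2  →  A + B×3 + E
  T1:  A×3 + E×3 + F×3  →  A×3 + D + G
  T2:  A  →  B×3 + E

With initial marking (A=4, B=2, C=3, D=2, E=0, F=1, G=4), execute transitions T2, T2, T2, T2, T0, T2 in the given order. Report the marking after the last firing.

step 1: fire T2:  (A=4, B=2, C=3, D=2, E=0, F=1, G=4) → (A=3, B=5, C=3, D=2, E=1, F=1, G=4)
step 2: fire T2:  (A=3, B=5, C=3, D=2, E=1, F=1, G=4) → (A=2, B=8, C=3, D=2, E=2, F=1, G=4)
step 3: fire T2:  (A=2, B=8, C=3, D=2, E=2, F=1, G=4) → (A=1, B=11, C=3, D=2, E=3, F=1, G=4)
step 4: fire T2:  (A=1, B=11, C=3, D=2, E=3, F=1, G=4) → (A=0, B=14, C=3, D=2, E=4, F=1, G=4)
step 5: fire T0:  (A=0, B=14, C=3, D=2, E=4, F=1, G=4) → (A=1, B=14, C=2, D=0, E=5, F=1, G=4)
step 6: fire T2:  (A=1, B=14, C=2, D=0, E=5, F=1, G=4) → (A=0, B=17, C=2, D=0, E=6, F=1, G=4)

(A=0, B=17, C=2, D=0, E=6, F=1, G=4)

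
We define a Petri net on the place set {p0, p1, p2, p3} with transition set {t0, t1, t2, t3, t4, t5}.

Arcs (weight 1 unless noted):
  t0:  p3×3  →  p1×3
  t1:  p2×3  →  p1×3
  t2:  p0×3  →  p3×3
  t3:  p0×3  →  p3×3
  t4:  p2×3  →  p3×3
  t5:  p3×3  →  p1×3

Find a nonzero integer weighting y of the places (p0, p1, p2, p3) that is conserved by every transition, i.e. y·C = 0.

Incidence matrix C (rows=places, cols=transitions):
       t0   t1   t2   t3   t4   t5
   p0   0    0   -3   -3    0    0
   p1   3    3    0    0    0    3
   p2   0   -3    0    0   -3    0
   p3  -3    0    3    3    3   -3

Candidate y = [1, 1, 1, 1]; check y·C column-wise:
  col t0: 1·0 + 1·3 + 1·0 + 1·-3 = 0
  col t1: 1·0 + 1·3 + 1·-3 + 1·0 = 0
  col t2: 1·-3 + 1·0 + 1·0 + 1·3 = 0
  col t3: 1·-3 + 1·0 + 1·0 + 1·3 = 0
  col t4: 1·0 + 1·0 + 1·-3 + 1·3 = 0
  col t5: 1·0 + 1·3 + 1·0 + 1·-3 = 0

y = (p0:1, p1:1, p2:1, p3:1)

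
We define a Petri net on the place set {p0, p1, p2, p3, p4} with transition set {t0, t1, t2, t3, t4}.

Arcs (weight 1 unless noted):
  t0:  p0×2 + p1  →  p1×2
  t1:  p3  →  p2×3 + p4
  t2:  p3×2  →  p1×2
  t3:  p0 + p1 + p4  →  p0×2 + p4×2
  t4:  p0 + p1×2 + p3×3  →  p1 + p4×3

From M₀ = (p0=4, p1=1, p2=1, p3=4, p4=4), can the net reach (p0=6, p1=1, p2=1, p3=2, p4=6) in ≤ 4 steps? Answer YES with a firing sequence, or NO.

step 1: fire t2:  (p0=4, p1=1, p2=1, p3=4, p4=4) → (p0=4, p1=3, p2=1, p3=2, p4=4)
step 2: fire t3:  (p0=4, p1=3, p2=1, p3=2, p4=4) → (p0=5, p1=2, p2=1, p3=2, p4=5)
step 3: fire t3:  (p0=5, p1=2, p2=1, p3=2, p4=5) → (p0=6, p1=1, p2=1, p3=2, p4=6)

YES — reachable via ⟨t2, t3, t3⟩ (3 firings)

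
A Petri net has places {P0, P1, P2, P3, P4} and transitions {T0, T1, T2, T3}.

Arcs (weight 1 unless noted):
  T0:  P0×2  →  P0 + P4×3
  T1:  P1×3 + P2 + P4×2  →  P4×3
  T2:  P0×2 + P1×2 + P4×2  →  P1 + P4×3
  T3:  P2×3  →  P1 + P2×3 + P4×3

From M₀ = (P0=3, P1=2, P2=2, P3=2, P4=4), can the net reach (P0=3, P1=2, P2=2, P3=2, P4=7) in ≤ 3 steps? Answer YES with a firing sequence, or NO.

depth 0: 1 marking
depth 1: 3 markings reached so far
depth 2: 5 markings reached so far
depth 3: 5 markings reached so far
(frontier empty at depth 3; search complete)
target is not among the 5 markings reachable within 3 steps

NO — not reachable within 3 firings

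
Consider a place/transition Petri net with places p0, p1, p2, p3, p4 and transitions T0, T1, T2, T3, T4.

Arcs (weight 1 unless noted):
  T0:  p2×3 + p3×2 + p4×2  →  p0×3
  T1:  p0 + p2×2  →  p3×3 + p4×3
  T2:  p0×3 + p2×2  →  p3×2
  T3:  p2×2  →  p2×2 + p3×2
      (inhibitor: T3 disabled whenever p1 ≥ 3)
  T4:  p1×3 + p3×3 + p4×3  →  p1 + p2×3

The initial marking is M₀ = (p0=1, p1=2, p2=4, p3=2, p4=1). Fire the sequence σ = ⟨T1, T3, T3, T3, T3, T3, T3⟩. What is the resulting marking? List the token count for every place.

step 1: fire T1:  (p0=1, p1=2, p2=4, p3=2, p4=1) → (p0=0, p1=2, p2=2, p3=5, p4=4)
step 2: fire T3:  (p0=0, p1=2, p2=2, p3=5, p4=4) → (p0=0, p1=2, p2=2, p3=7, p4=4)
step 3: fire T3:  (p0=0, p1=2, p2=2, p3=7, p4=4) → (p0=0, p1=2, p2=2, p3=9, p4=4)
step 4: fire T3:  (p0=0, p1=2, p2=2, p3=9, p4=4) → (p0=0, p1=2, p2=2, p3=11, p4=4)
step 5: fire T3:  (p0=0, p1=2, p2=2, p3=11, p4=4) → (p0=0, p1=2, p2=2, p3=13, p4=4)
step 6: fire T3:  (p0=0, p1=2, p2=2, p3=13, p4=4) → (p0=0, p1=2, p2=2, p3=15, p4=4)
step 7: fire T3:  (p0=0, p1=2, p2=2, p3=15, p4=4) → (p0=0, p1=2, p2=2, p3=17, p4=4)

(p0=0, p1=2, p2=2, p3=17, p4=4)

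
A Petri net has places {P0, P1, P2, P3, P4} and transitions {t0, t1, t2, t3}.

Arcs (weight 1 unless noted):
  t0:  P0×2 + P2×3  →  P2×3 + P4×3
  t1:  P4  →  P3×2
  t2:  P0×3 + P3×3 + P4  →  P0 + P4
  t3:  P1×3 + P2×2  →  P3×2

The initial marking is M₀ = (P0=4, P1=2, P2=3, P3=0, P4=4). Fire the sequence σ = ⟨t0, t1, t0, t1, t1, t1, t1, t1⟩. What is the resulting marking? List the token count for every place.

step 1: fire t0:  (P0=4, P1=2, P2=3, P3=0, P4=4) → (P0=2, P1=2, P2=3, P3=0, P4=7)
step 2: fire t1:  (P0=2, P1=2, P2=3, P3=0, P4=7) → (P0=2, P1=2, P2=3, P3=2, P4=6)
step 3: fire t0:  (P0=2, P1=2, P2=3, P3=2, P4=6) → (P0=0, P1=2, P2=3, P3=2, P4=9)
step 4: fire t1:  (P0=0, P1=2, P2=3, P3=2, P4=9) → (P0=0, P1=2, P2=3, P3=4, P4=8)
step 5: fire t1:  (P0=0, P1=2, P2=3, P3=4, P4=8) → (P0=0, P1=2, P2=3, P3=6, P4=7)
step 6: fire t1:  (P0=0, P1=2, P2=3, P3=6, P4=7) → (P0=0, P1=2, P2=3, P3=8, P4=6)
step 7: fire t1:  (P0=0, P1=2, P2=3, P3=8, P4=6) → (P0=0, P1=2, P2=3, P3=10, P4=5)
step 8: fire t1:  (P0=0, P1=2, P2=3, P3=10, P4=5) → (P0=0, P1=2, P2=3, P3=12, P4=4)

(P0=0, P1=2, P2=3, P3=12, P4=4)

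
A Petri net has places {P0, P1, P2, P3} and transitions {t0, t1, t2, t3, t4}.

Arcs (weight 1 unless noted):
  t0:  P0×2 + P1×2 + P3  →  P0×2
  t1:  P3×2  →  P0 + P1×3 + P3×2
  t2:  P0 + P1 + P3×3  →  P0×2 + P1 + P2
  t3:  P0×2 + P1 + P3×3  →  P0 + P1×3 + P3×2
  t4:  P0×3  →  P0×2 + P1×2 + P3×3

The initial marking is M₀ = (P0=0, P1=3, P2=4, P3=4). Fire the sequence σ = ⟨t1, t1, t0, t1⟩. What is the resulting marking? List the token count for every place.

(P0=3, P1=10, P2=4, P3=3)

step 1: fire t1:  (P0=0, P1=3, P2=4, P3=4) → (P0=1, P1=6, P2=4, P3=4)
step 2: fire t1:  (P0=1, P1=6, P2=4, P3=4) → (P0=2, P1=9, P2=4, P3=4)
step 3: fire t0:  (P0=2, P1=9, P2=4, P3=4) → (P0=2, P1=7, P2=4, P3=3)
step 4: fire t1:  (P0=2, P1=7, P2=4, P3=3) → (P0=3, P1=10, P2=4, P3=3)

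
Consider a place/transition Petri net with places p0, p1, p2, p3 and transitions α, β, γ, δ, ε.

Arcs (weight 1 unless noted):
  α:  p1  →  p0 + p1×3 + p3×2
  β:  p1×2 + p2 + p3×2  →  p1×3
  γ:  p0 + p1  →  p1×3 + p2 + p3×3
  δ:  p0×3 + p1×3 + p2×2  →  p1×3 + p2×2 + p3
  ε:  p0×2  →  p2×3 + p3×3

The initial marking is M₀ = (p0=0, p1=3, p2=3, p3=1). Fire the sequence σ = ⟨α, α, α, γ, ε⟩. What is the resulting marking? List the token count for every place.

step 1: fire α:  (p0=0, p1=3, p2=3, p3=1) → (p0=1, p1=5, p2=3, p3=3)
step 2: fire α:  (p0=1, p1=5, p2=3, p3=3) → (p0=2, p1=7, p2=3, p3=5)
step 3: fire α:  (p0=2, p1=7, p2=3, p3=5) → (p0=3, p1=9, p2=3, p3=7)
step 4: fire γ:  (p0=3, p1=9, p2=3, p3=7) → (p0=2, p1=11, p2=4, p3=10)
step 5: fire ε:  (p0=2, p1=11, p2=4, p3=10) → (p0=0, p1=11, p2=7, p3=13)

(p0=0, p1=11, p2=7, p3=13)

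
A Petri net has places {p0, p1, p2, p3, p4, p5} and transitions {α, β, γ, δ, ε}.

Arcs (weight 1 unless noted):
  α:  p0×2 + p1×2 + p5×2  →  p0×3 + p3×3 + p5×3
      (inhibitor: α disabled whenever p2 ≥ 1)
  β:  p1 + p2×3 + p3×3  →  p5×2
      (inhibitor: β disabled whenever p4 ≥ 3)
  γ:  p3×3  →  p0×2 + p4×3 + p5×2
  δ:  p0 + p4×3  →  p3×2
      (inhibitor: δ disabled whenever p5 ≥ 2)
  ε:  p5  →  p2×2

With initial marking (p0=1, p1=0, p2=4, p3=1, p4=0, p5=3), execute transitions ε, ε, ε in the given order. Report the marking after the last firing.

step 1: fire ε:  (p0=1, p1=0, p2=4, p3=1, p4=0, p5=3) → (p0=1, p1=0, p2=6, p3=1, p4=0, p5=2)
step 2: fire ε:  (p0=1, p1=0, p2=6, p3=1, p4=0, p5=2) → (p0=1, p1=0, p2=8, p3=1, p4=0, p5=1)
step 3: fire ε:  (p0=1, p1=0, p2=8, p3=1, p4=0, p5=1) → (p0=1, p1=0, p2=10, p3=1, p4=0, p5=0)

(p0=1, p1=0, p2=10, p3=1, p4=0, p5=0)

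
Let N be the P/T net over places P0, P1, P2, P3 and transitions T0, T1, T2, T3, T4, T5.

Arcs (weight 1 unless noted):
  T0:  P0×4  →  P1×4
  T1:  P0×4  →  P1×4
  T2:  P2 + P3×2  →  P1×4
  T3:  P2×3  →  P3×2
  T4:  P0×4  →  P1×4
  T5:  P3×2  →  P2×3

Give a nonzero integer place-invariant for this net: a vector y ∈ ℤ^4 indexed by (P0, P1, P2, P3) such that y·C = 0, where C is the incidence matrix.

y = (P0:2, P1:2, P2:2, P3:3)

Incidence matrix C (rows=places, cols=transitions):
       T0   T1   T2   T3   T4   T5
   P0  -4   -4    0    0   -4    0
   P1   4    4    4    0    4    0
   P2   0    0   -1   -3    0    3
   P3   0    0   -2    2    0   -2

Candidate y = [2, 2, 2, 3]; check y·C column-wise:
  col T0: 2·-4 + 2·4 + 2·0 + 3·0 = 0
  col T1: 2·-4 + 2·4 + 2·0 + 3·0 = 0
  col T2: 2·0 + 2·4 + 2·-1 + 3·-2 = 0
  col T3: 2·0 + 2·0 + 2·-3 + 3·2 = 0
  col T4: 2·-4 + 2·4 + 2·0 + 3·0 = 0
  col T5: 2·0 + 2·0 + 2·3 + 3·-2 = 0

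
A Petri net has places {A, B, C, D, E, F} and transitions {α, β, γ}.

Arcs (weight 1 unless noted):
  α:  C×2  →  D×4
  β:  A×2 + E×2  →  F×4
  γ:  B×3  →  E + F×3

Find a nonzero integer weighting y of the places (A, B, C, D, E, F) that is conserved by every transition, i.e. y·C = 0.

Incidence matrix C (rows=places, cols=transitions):
        α    β    γ
    A   0   -2    0
    B   0    0   -3
    C  -2    0    0
    D   4    0    0
    E   0   -2    1
    F   0    4    3

Candidate y = [0, 0, 2, 1, 0, 0]; check y·C column-wise:
  col α: 2·-2 + 1·4 = 0
  col β: 0·-2 + 2·0 + 1·0 + 0·-2 + 0·4 = 0
  col γ: 0·-3 + 2·0 + 1·0 + 0·1 + 0·3 = 0

y = (A:0, B:0, C:2, D:1, E:0, F:0)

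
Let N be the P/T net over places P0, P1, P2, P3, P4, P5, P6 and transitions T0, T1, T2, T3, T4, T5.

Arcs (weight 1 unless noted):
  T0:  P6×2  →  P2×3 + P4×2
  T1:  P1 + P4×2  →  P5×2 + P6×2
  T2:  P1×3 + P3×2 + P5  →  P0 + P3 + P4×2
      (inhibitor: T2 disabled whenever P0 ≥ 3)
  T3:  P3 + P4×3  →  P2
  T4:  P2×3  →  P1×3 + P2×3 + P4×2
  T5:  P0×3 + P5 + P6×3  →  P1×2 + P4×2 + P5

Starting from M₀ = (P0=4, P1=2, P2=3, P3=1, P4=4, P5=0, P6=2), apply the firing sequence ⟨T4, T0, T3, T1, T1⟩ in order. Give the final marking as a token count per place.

step 1: fire T4:  (P0=4, P1=2, P2=3, P3=1, P4=4, P5=0, P6=2) → (P0=4, P1=5, P2=3, P3=1, P4=6, P5=0, P6=2)
step 2: fire T0:  (P0=4, P1=5, P2=3, P3=1, P4=6, P5=0, P6=2) → (P0=4, P1=5, P2=6, P3=1, P4=8, P5=0, P6=0)
step 3: fire T3:  (P0=4, P1=5, P2=6, P3=1, P4=8, P5=0, P6=0) → (P0=4, P1=5, P2=7, P3=0, P4=5, P5=0, P6=0)
step 4: fire T1:  (P0=4, P1=5, P2=7, P3=0, P4=5, P5=0, P6=0) → (P0=4, P1=4, P2=7, P3=0, P4=3, P5=2, P6=2)
step 5: fire T1:  (P0=4, P1=4, P2=7, P3=0, P4=3, P5=2, P6=2) → (P0=4, P1=3, P2=7, P3=0, P4=1, P5=4, P6=4)

(P0=4, P1=3, P2=7, P3=0, P4=1, P5=4, P6=4)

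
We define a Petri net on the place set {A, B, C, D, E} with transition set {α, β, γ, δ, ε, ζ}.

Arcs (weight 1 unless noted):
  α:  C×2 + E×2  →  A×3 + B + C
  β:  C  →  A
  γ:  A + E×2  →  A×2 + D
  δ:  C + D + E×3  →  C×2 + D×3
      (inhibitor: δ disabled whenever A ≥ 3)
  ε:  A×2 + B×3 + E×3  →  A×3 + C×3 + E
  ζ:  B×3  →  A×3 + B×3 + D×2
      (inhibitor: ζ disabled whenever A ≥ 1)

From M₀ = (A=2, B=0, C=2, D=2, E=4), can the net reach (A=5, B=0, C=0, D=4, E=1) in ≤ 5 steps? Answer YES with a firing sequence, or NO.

YES — reachable via ⟨δ, β, β, β⟩ (4 firings)

step 1: fire δ:  (A=2, B=0, C=2, D=2, E=4) → (A=2, B=0, C=3, D=4, E=1)
step 2: fire β:  (A=2, B=0, C=3, D=4, E=1) → (A=3, B=0, C=2, D=4, E=1)
step 3: fire β:  (A=3, B=0, C=2, D=4, E=1) → (A=4, B=0, C=1, D=4, E=1)
step 4: fire β:  (A=4, B=0, C=1, D=4, E=1) → (A=5, B=0, C=0, D=4, E=1)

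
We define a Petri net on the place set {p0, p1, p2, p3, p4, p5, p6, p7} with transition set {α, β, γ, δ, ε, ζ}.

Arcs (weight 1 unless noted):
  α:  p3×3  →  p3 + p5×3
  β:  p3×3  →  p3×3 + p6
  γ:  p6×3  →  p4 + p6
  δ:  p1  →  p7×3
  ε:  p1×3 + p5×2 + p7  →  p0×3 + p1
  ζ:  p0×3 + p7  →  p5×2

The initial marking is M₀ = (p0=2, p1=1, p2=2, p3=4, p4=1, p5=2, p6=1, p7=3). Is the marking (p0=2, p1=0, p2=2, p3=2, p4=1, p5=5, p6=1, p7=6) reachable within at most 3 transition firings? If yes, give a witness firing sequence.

YES — reachable via ⟨α, δ⟩ (2 firings)

step 1: fire α:  (p0=2, p1=1, p2=2, p3=4, p4=1, p5=2, p6=1, p7=3) → (p0=2, p1=1, p2=2, p3=2, p4=1, p5=5, p6=1, p7=3)
step 2: fire δ:  (p0=2, p1=1, p2=2, p3=2, p4=1, p5=5, p6=1, p7=3) → (p0=2, p1=0, p2=2, p3=2, p4=1, p5=5, p6=1, p7=6)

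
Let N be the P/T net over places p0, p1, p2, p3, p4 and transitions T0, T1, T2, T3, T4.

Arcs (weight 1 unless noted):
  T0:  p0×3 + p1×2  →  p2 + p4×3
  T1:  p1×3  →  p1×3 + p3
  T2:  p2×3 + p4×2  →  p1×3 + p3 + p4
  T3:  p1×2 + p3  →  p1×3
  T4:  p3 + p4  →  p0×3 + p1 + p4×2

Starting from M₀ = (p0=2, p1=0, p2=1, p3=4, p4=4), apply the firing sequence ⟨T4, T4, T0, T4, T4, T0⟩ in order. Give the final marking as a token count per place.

step 1: fire T4:  (p0=2, p1=0, p2=1, p3=4, p4=4) → (p0=5, p1=1, p2=1, p3=3, p4=5)
step 2: fire T4:  (p0=5, p1=1, p2=1, p3=3, p4=5) → (p0=8, p1=2, p2=1, p3=2, p4=6)
step 3: fire T0:  (p0=8, p1=2, p2=1, p3=2, p4=6) → (p0=5, p1=0, p2=2, p3=2, p4=9)
step 4: fire T4:  (p0=5, p1=0, p2=2, p3=2, p4=9) → (p0=8, p1=1, p2=2, p3=1, p4=10)
step 5: fire T4:  (p0=8, p1=1, p2=2, p3=1, p4=10) → (p0=11, p1=2, p2=2, p3=0, p4=11)
step 6: fire T0:  (p0=11, p1=2, p2=2, p3=0, p4=11) → (p0=8, p1=0, p2=3, p3=0, p4=14)

(p0=8, p1=0, p2=3, p3=0, p4=14)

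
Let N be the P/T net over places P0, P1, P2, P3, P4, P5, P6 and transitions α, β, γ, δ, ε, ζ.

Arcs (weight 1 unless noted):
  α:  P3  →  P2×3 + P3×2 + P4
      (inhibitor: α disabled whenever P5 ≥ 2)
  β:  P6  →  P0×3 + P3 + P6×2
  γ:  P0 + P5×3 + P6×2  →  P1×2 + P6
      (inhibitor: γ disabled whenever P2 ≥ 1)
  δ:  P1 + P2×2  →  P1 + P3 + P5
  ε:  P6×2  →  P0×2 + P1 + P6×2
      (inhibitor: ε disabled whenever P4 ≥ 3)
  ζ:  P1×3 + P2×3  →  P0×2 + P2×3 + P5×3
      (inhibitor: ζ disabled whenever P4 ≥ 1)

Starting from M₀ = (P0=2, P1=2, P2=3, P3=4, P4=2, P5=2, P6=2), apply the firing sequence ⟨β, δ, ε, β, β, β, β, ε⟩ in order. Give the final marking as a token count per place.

(P0=21, P1=4, P2=1, P3=10, P4=2, P5=3, P6=7)

step 1: fire β:  (P0=2, P1=2, P2=3, P3=4, P4=2, P5=2, P6=2) → (P0=5, P1=2, P2=3, P3=5, P4=2, P5=2, P6=3)
step 2: fire δ:  (P0=5, P1=2, P2=3, P3=5, P4=2, P5=2, P6=3) → (P0=5, P1=2, P2=1, P3=6, P4=2, P5=3, P6=3)
step 3: fire ε:  (P0=5, P1=2, P2=1, P3=6, P4=2, P5=3, P6=3) → (P0=7, P1=3, P2=1, P3=6, P4=2, P5=3, P6=3)
step 4: fire β:  (P0=7, P1=3, P2=1, P3=6, P4=2, P5=3, P6=3) → (P0=10, P1=3, P2=1, P3=7, P4=2, P5=3, P6=4)
step 5: fire β:  (P0=10, P1=3, P2=1, P3=7, P4=2, P5=3, P6=4) → (P0=13, P1=3, P2=1, P3=8, P4=2, P5=3, P6=5)
step 6: fire β:  (P0=13, P1=3, P2=1, P3=8, P4=2, P5=3, P6=5) → (P0=16, P1=3, P2=1, P3=9, P4=2, P5=3, P6=6)
step 7: fire β:  (P0=16, P1=3, P2=1, P3=9, P4=2, P5=3, P6=6) → (P0=19, P1=3, P2=1, P3=10, P4=2, P5=3, P6=7)
step 8: fire ε:  (P0=19, P1=3, P2=1, P3=10, P4=2, P5=3, P6=7) → (P0=21, P1=4, P2=1, P3=10, P4=2, P5=3, P6=7)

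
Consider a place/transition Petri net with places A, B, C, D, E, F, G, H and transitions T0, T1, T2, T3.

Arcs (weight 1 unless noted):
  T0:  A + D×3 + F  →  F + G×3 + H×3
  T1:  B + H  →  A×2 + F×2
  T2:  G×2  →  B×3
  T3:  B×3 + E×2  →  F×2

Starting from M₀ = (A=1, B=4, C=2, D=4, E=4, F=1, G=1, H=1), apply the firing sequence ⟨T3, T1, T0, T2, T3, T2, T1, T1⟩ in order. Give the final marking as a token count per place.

step 1: fire T3:  (A=1, B=4, C=2, D=4, E=4, F=1, G=1, H=1) → (A=1, B=1, C=2, D=4, E=2, F=3, G=1, H=1)
step 2: fire T1:  (A=1, B=1, C=2, D=4, E=2, F=3, G=1, H=1) → (A=3, B=0, C=2, D=4, E=2, F=5, G=1, H=0)
step 3: fire T0:  (A=3, B=0, C=2, D=4, E=2, F=5, G=1, H=0) → (A=2, B=0, C=2, D=1, E=2, F=5, G=4, H=3)
step 4: fire T2:  (A=2, B=0, C=2, D=1, E=2, F=5, G=4, H=3) → (A=2, B=3, C=2, D=1, E=2, F=5, G=2, H=3)
step 5: fire T3:  (A=2, B=3, C=2, D=1, E=2, F=5, G=2, H=3) → (A=2, B=0, C=2, D=1, E=0, F=7, G=2, H=3)
step 6: fire T2:  (A=2, B=0, C=2, D=1, E=0, F=7, G=2, H=3) → (A=2, B=3, C=2, D=1, E=0, F=7, G=0, H=3)
step 7: fire T1:  (A=2, B=3, C=2, D=1, E=0, F=7, G=0, H=3) → (A=4, B=2, C=2, D=1, E=0, F=9, G=0, H=2)
step 8: fire T1:  (A=4, B=2, C=2, D=1, E=0, F=9, G=0, H=2) → (A=6, B=1, C=2, D=1, E=0, F=11, G=0, H=1)

(A=6, B=1, C=2, D=1, E=0, F=11, G=0, H=1)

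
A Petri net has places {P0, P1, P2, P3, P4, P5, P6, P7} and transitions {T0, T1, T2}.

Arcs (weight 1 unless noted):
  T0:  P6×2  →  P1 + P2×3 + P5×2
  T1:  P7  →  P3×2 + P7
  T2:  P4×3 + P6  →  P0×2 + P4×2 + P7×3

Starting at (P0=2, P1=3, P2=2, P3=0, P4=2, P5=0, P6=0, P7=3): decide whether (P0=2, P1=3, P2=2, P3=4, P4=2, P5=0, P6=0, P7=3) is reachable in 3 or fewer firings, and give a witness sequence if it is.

step 1: fire T1:  (P0=2, P1=3, P2=2, P3=0, P4=2, P5=0, P6=0, P7=3) → (P0=2, P1=3, P2=2, P3=2, P4=2, P5=0, P6=0, P7=3)
step 2: fire T1:  (P0=2, P1=3, P2=2, P3=2, P4=2, P5=0, P6=0, P7=3) → (P0=2, P1=3, P2=2, P3=4, P4=2, P5=0, P6=0, P7=3)

YES — reachable via ⟨T1, T1⟩ (2 firings)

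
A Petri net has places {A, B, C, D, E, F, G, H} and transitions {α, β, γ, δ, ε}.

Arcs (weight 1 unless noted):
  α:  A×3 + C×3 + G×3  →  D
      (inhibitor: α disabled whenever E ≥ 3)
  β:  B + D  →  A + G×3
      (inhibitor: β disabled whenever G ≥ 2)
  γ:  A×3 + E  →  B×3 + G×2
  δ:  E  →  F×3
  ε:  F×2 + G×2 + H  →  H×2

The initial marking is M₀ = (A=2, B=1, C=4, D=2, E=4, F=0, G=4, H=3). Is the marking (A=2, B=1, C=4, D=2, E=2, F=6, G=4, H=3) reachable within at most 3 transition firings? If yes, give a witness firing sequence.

YES — reachable via ⟨δ, δ⟩ (2 firings)

step 1: fire δ:  (A=2, B=1, C=4, D=2, E=4, F=0, G=4, H=3) → (A=2, B=1, C=4, D=2, E=3, F=3, G=4, H=3)
step 2: fire δ:  (A=2, B=1, C=4, D=2, E=3, F=3, G=4, H=3) → (A=2, B=1, C=4, D=2, E=2, F=6, G=4, H=3)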